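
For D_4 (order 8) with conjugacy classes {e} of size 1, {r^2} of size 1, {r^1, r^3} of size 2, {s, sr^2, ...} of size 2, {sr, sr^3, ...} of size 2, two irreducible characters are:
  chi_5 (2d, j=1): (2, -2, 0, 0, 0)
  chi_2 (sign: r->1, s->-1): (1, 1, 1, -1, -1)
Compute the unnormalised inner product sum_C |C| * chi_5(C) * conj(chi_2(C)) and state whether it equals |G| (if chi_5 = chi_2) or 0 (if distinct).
Sum = 0; so <chi_5, chi_2> = 0 (distinct irreducibles are orthogonal).

Proof sketch: Compute term by term over conjugacy classes (|C| * chi_5(C) * conj(chi_2(C))):
  1*(2)*conj(1) + 1*(-2)*conj(1) + 2*(0)*conj(1) + 2*(0)*conj(-1) + 2*(0)*conj(-1)
  = (2) + (-2) + (0) + (0) + (0)
  = 0.
Dividing by |G| = 8 gives 0/8 = 0, matching the row-orthogonality relation <chi_5, chi_2> = [chi_5 = chi_2].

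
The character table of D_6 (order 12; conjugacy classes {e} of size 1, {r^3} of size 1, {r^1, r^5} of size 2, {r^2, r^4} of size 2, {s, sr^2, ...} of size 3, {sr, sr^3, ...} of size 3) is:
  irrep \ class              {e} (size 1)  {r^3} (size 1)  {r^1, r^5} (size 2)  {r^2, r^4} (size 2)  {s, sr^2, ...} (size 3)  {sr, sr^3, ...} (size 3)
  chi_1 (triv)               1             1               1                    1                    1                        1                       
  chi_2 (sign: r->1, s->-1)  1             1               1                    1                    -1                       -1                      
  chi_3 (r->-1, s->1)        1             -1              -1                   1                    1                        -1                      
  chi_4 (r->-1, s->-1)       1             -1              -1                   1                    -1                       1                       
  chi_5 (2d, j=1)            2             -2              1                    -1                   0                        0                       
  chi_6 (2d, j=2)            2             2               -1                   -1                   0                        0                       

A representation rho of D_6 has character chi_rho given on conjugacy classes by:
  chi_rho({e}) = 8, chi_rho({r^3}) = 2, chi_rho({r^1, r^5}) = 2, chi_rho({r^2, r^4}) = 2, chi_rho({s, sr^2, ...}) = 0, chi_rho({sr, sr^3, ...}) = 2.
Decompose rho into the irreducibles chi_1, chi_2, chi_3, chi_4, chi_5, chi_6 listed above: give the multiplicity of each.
Multiplicities: chi_1: 2, chi_2: 1, chi_3: 0, chi_4: 1, chi_5: 1, chi_6: 1.

Solution. Use <chi_rho, chi> = (1/|G|) sum_C |C| * chi_rho(C) * conj(chi(C)) with |G| = 12 for each irreducible chi in the table:
  <chi_rho, chi_1> = (1/12)[1*(8)*conj(1) + 1*(2)*conj(1) + 2*(2)*conj(1) + 2*(2)*conj(1) + 3*(0)*conj(1) + 3*(2)*conj(1)]
      = (1/12)[(8) + (2) + (4) + (4) + (0) + (6)] = 24/12 = 2
  <chi_rho, chi_2> = (1/12)[1*(8)*conj(1) + 1*(2)*conj(1) + 2*(2)*conj(1) + 2*(2)*conj(1) + 3*(0)*conj(-1) + 3*(2)*conj(-1)]
      = (1/12)[(8) + (2) + (4) + (4) + (0) + (-6)] = 12/12 = 1
  <chi_rho, chi_3> = (1/12)[1*(8)*conj(1) + 1*(2)*conj(-1) + 2*(2)*conj(-1) + 2*(2)*conj(1) + 3*(0)*conj(1) + 3*(2)*conj(-1)]
      = (1/12)[(8) + (-2) + (-4) + (4) + (0) + (-6)] = 0/12 = 0
  <chi_rho, chi_4> = (1/12)[1*(8)*conj(1) + 1*(2)*conj(-1) + 2*(2)*conj(-1) + 2*(2)*conj(1) + 3*(0)*conj(-1) + 3*(2)*conj(1)]
      = (1/12)[(8) + (-2) + (-4) + (4) + (0) + (6)] = 12/12 = 1
  <chi_rho, chi_5> = (1/12)[1*(8)*conj(2) + 1*(2)*conj(-2) + 2*(2)*conj(1) + 2*(2)*conj(-1) + 3*(0)*conj(0) + 3*(2)*conj(0)]
      = (1/12)[(16) + (-4) + (4) + (-4) + (0) + (0)] = 12/12 = 1
  <chi_rho, chi_6> = (1/12)[1*(8)*conj(2) + 1*(2)*conj(2) + 2*(2)*conj(-1) + 2*(2)*conj(-1) + 3*(0)*conj(0) + 3*(2)*conj(0)]
      = (1/12)[(16) + (4) + (-4) + (-4) + (0) + (0)] = 12/12 = 1
Dimension check: dim(rho) = sum (mult * dim) = 2*1 + 1*1 + 0*1 + 1*1 + 1*2 + 1*2 = 8 = chi_rho(e) = 8.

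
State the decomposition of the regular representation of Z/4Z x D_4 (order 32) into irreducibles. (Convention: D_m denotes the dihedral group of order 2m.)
Each irreducible V_i of dimension d_i appears with multiplicity d_i, i.e. rho_reg = (direct sum over all irreducibles V_i) d_i V_i. The irreducible dimensions for Z/4Z x D_4 are 1, 1, 1, 1, 1, 1, 1, 1, 1, 1, 1, 1, 1, 1, 1, 1, 2, 2, 2, 2: 16 irreducibles of dimension 1, each with multiplicity 1; 4 irreducibles of dimension 2, each with multiplicity 2. Total dimension 16*1*1 + 4*2*2 = 32 = |G|.

Derivation: General theorem: in the regular representation of a finite group G, each irreducible appears with multiplicity equal to its dimension. Check: dim(rho_reg) = sum d_i^2 = 1 + 1 + 1 + 1 + 1 + 1 + 1 + 1 + 1 + 1 + 1 + 1 + 1 + 1 + 1 + 1 + 4 + 4 + 4 + 4 = 32 = |G|.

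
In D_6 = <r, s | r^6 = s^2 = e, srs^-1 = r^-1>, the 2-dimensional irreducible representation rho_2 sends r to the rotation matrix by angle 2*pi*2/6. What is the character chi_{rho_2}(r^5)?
chi_{rho_2}(r^5) = 2*cos(2*pi*2*5/6) = -1

rho_2(r^5) is rotation by angle 2*pi*2*5/6, whose trace is 2*cos(2*pi*2*5/6) = -1.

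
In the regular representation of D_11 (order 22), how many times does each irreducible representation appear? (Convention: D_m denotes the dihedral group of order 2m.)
Each irreducible V_i of dimension d_i appears with multiplicity d_i, i.e. rho_reg = (direct sum over all irreducibles V_i) d_i V_i. The irreducible dimensions for D_11 are 1, 1, 2, 2, 2, 2, 2: 2 irreducibles of dimension 1, each with multiplicity 1; 5 irreducibles of dimension 2, each with multiplicity 2. Total dimension 2*1*1 + 5*2*2 = 22 = |G|.

Reasoning: General theorem: in the regular representation of a finite group G, each irreducible appears with multiplicity equal to its dimension. Check: dim(rho_reg) = sum d_i^2 = 1 + 1 + 4 + 4 + 4 + 4 + 4 = 22 = |G|.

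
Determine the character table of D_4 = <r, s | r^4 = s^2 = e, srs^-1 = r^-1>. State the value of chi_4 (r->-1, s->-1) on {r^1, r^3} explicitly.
Conjugacy classes: {e} of size 1, {r^2} of size 1, {r^1, r^3} of size 2, {s, sr^2, ...} of size 2, {sr, sr^3, ...} of size 2.
Character table:
  irrep \ class              {e} (size 1)  {r^2} (size 1)  {r^1, r^3} (size 2)  {s, sr^2, ...} (size 2)  {sr, sr^3, ...} (size 2)
  chi_1 (triv)               1             1               1                    1                        1                       
  chi_2 (sign: r->1, s->-1)  1             1               1                    -1                       -1                      
  chi_3 (r->-1, s->1)        1             1               -1                   1                        -1                      
  chi_4 (r->-1, s->-1)       1             1               -1                   -1                       1                       
  chi_5 (2d, j=1)            2             -2              0                    0                        0                       

Spot check: chi_4 (r->-1, s->-1) on {r^1, r^3} = -1.

Working: D_4 has order 2*4 = 8 with 5 conjugacy classes, hence 5 irreducibles. Sum of squared dims 1 + 1 + 1 + 1 + 4 = 8 = |G|. Linear characters come from the abelianisation; the 2-dimensional irreps have character r^k -> 2*cos(2*pi*j*k/4), reflections -> 0.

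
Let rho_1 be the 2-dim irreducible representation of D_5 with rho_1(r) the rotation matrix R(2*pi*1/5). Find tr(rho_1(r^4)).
chi_{rho_1}(r^4) = 2*cos(2*pi*1*4/5) = -1/2 + sqrt(5)/2

Details: rho_1(r^4) is rotation by angle 2*pi*1*4/5, whose trace is 2*cos(2*pi*1*4/5) = -1/2 + sqrt(5)/2.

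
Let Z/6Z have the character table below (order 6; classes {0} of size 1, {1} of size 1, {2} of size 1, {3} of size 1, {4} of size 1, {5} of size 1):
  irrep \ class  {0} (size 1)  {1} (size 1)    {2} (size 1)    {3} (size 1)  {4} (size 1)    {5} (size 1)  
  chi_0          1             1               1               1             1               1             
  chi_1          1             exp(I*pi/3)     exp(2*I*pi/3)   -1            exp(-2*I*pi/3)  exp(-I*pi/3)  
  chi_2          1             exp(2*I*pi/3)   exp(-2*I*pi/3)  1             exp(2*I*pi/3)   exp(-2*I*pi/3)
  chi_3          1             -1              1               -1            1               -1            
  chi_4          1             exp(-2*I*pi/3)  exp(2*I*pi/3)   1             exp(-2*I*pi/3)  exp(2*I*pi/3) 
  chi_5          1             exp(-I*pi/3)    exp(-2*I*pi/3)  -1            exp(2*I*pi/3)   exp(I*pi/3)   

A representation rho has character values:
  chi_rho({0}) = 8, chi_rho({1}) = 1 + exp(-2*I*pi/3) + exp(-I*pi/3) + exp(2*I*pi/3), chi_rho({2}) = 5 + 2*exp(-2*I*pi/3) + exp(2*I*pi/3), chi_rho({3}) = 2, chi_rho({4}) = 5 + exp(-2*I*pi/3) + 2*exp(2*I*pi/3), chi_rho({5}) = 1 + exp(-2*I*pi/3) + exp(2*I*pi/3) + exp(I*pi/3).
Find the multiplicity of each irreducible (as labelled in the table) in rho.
Multiplicities: chi_0: 3, chi_1: 0, chi_2: 1, chi_3: 2, chi_4: 1, chi_5: 1.

Use <chi_rho, chi> = (1/|G|) sum_C |C| * chi_rho(C) * conj(chi(C)) with |G| = 6 for each irreducible chi in the table:
  <chi_rho, chi_0> = (1/6)[1*(8)*conj(1) + 1*(1 + exp(-2*I*pi/3) + exp(-I*pi/3) + exp(2*I*pi/3))*conj(1) + 1*(5 + 2*exp(-2*I*pi/3) + exp(2*I*pi/3))*conj(1) + 1*(2)*conj(1) + 1*(5 + exp(-2*I*pi/3) + 2*exp(2*I*pi/3))*conj(1) + 1*(1 + exp(-2*I*pi/3) + exp(2*I*pi/3) + exp(I*pi/3))*conj(1)]
      = (1/6)[(8) + (1 + exp(-2*I*pi/3) + exp(-I*pi/3) + exp(2*I*pi/3)) + (5 + 2*exp(-2*I*pi/3) + exp(2*I*pi/3)) + (2) + (5 + exp(-2*I*pi/3) + 2*exp(2*I*pi/3)) + (1 + exp(-2*I*pi/3) + exp(2*I*pi/3) + exp(I*pi/3))] = 18/6 = 3
  <chi_rho, chi_1> = (1/6)[1*(8)*conj(1) + 1*(1 + exp(-2*I*pi/3) + exp(-I*pi/3) + exp(2*I*pi/3))*conj(exp(I*pi/3)) + 1*(5 + 2*exp(-2*I*pi/3) + exp(2*I*pi/3))*conj(exp(2*I*pi/3)) + 1*(2)*conj(-1) + 1*(5 + exp(-2*I*pi/3) + 2*exp(2*I*pi/3))*conj(exp(-2*I*pi/3)) + 1*(1 + exp(-2*I*pi/3) + exp(2*I*pi/3) + exp(I*pi/3))*conj(exp(-I*pi/3))]
      = (1/6)[(8) + (-1 + exp(-2*I*pi/3) + exp(-I*pi/3) + exp(I*pi/3)) + (1 + 5*exp(-2*I*pi/3) + 2*exp(2*I*pi/3)) + (-2) + (1 + 2*exp(-2*I*pi/3) + 5*exp(2*I*pi/3)) + (-1 + exp(-I*pi/3) + exp(2*I*pi/3) + exp(I*pi/3))] = 0/6 = 0
  <chi_rho, chi_2> = (1/6)[1*(8)*conj(1) + 1*(1 + exp(-2*I*pi/3) + exp(-I*pi/3) + exp(2*I*pi/3))*conj(exp(2*I*pi/3)) + 1*(5 + 2*exp(-2*I*pi/3) + exp(2*I*pi/3))*conj(exp(-2*I*pi/3)) + 1*(2)*conj(1) + 1*(5 + exp(-2*I*pi/3) + 2*exp(2*I*pi/3))*conj(exp(2*I*pi/3)) + 1*(1 + exp(-2*I*pi/3) + exp(2*I*pi/3) + exp(I*pi/3))*conj(exp(-2*I*pi/3))]
      = (1/6)[(8) + (-1) + (2 + exp(-2*I*pi/3) + 5*exp(2*I*pi/3)) + (2) + (2 + 5*exp(-2*I*pi/3) + exp(2*I*pi/3)) + (-1)] = 6/6 = 1
  <chi_rho, chi_3> = (1/6)[1*(8)*conj(1) + 1*(1 + exp(-2*I*pi/3) + exp(-I*pi/3) + exp(2*I*pi/3))*conj(-1) + 1*(5 + 2*exp(-2*I*pi/3) + exp(2*I*pi/3))*conj(1) + 1*(2)*conj(-1) + 1*(5 + exp(-2*I*pi/3) + 2*exp(2*I*pi/3))*conj(1) + 1*(1 + exp(-2*I*pi/3) + exp(2*I*pi/3) + exp(I*pi/3))*conj(-1)]
      = (1/6)[(8) + (-1 - exp(2*I*pi/3) - exp(-I*pi/3) - exp(-2*I*pi/3)) + (5 + 2*exp(-2*I*pi/3) + exp(2*I*pi/3)) + (-2) + (5 + exp(-2*I*pi/3) + 2*exp(2*I*pi/3)) + (-1 - exp(I*pi/3) - exp(2*I*pi/3) - exp(-2*I*pi/3))] = 12/6 = 2
  <chi_rho, chi_4> = (1/6)[1*(8)*conj(1) + 1*(1 + exp(-2*I*pi/3) + exp(-I*pi/3) + exp(2*I*pi/3))*conj(exp(-2*I*pi/3)) + 1*(5 + 2*exp(-2*I*pi/3) + exp(2*I*pi/3))*conj(exp(2*I*pi/3)) + 1*(2)*conj(1) + 1*(5 + exp(-2*I*pi/3) + 2*exp(2*I*pi/3))*conj(exp(-2*I*pi/3)) + 1*(1 + exp(-2*I*pi/3) + exp(2*I*pi/3) + exp(I*pi/3))*conj(exp(2*I*pi/3))]
      = (1/6)[(8) + (1 + exp(-2*I*pi/3) + exp(2*I*pi/3) + exp(I*pi/3)) + (1 + 5*exp(-2*I*pi/3) + 2*exp(2*I*pi/3)) + (2) + (1 + 2*exp(-2*I*pi/3) + 5*exp(2*I*pi/3)) + (1 + exp(-2*I*pi/3) + exp(-I*pi/3) + exp(2*I*pi/3))] = 6/6 = 1
  <chi_rho, chi_5> = (1/6)[1*(8)*conj(1) + 1*(1 + exp(-2*I*pi/3) + exp(-I*pi/3) + exp(2*I*pi/3))*conj(exp(-I*pi/3)) + 1*(5 + 2*exp(-2*I*pi/3) + exp(2*I*pi/3))*conj(exp(-2*I*pi/3)) + 1*(2)*conj(-1) + 1*(5 + exp(-2*I*pi/3) + 2*exp(2*I*pi/3))*conj(exp(2*I*pi/3)) + 1*(1 + exp(-2*I*pi/3) + exp(2*I*pi/3) + exp(I*pi/3))*conj(exp(I*pi/3))]
      = (1/6)[(8) + (1) + (2 + exp(-2*I*pi/3) + 5*exp(2*I*pi/3)) + (-2) + (2 + 5*exp(-2*I*pi/3) + exp(2*I*pi/3)) + (1)] = 6/6 = 1
(Exp terms are combined using exp(i*s)*conj(exp(i*t)) = exp(i*(s-t)), and sums of them are collapsed using the identity that for every m > 1 the m distinct m-th roots of unity sum to 0, e.g. 1 + exp(2*I*pi/3) + exp(-2*I*pi/3) = 0.)
Dimension check: dim(rho) = sum (mult * dim) = 3*1 + 0*1 + 1*1 + 2*1 + 1*1 + 1*1 = 8 = chi_rho(e) = 8.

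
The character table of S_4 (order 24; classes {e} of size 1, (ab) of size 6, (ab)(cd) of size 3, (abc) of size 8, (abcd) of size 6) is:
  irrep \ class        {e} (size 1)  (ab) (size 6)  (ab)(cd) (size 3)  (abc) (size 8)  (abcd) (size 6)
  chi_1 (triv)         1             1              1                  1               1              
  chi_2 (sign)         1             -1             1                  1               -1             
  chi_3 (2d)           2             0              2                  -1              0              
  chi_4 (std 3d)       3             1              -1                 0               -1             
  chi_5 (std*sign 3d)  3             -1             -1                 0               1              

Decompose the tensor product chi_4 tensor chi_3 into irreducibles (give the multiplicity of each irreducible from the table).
chi_4 tensor chi_3 = chi_4 + chi_5 (all other irreducibles have multiplicity 0).

Justification: The character of a tensor product is the pointwise product (chi_4 * chi_3)(C) = chi_4(C) * chi_3(C):
  {e}: (3)*(2), (ab): (1)*(0), (ab)(cd): (-1)*(2), (abc): (0)*(-1), (abcd): (-1)*(0)
so (chi_4 * chi_3) takes values
  {e} -> 6, (ab) -> 0, (ab)(cd) -> -2, (abc) -> 0, (abcd) -> 0.
Now take the inner product of this character with each irreducible chi from the table, <chi_4*chi_3, chi> = (1/24) sum_C |C| (chi_4*chi_3)(C) conj(chi(C)):
  <chi_4*chi_3, chi_1> = (1/24)[1*(6)*conj(1) + 6*(0)*conj(1) + 3*(-2)*conj(1) + 8*(0)*conj(1) + 6*(0)*conj(1)]
      = (1/24)[(6) + (0) + (-6) + (0) + (0)] = 0/24 = 0
  <chi_4*chi_3, chi_2> = (1/24)[1*(6)*conj(1) + 6*(0)*conj(-1) + 3*(-2)*conj(1) + 8*(0)*conj(1) + 6*(0)*conj(-1)]
      = (1/24)[(6) + (0) + (-6) + (0) + (0)] = 0/24 = 0
  <chi_4*chi_3, chi_3> = (1/24)[1*(6)*conj(2) + 6*(0)*conj(0) + 3*(-2)*conj(2) + 8*(0)*conj(-1) + 6*(0)*conj(0)]
      = (1/24)[(12) + (0) + (-12) + (0) + (0)] = 0/24 = 0
  <chi_4*chi_3, chi_4> = (1/24)[1*(6)*conj(3) + 6*(0)*conj(1) + 3*(-2)*conj(-1) + 8*(0)*conj(0) + 6*(0)*conj(-1)]
      = (1/24)[(18) + (0) + (6) + (0) + (0)] = 24/24 = 1
  <chi_4*chi_3, chi_5> = (1/24)[1*(6)*conj(3) + 6*(0)*conj(-1) + 3*(-2)*conj(-1) + 8*(0)*conj(0) + 6*(0)*conj(1)]
      = (1/24)[(18) + (0) + (6) + (0) + (0)] = 24/24 = 1
Hence the multiplicities are chi_4: 1, chi_5: 1. Dimension check: dim(chi_4)*dim(chi_3) = 3*2 = 6 and sum (mult * dim) = 1*3 + 1*3 = 6.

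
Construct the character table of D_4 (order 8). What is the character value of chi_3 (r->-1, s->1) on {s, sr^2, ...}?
Conjugacy classes: {e} of size 1, {r^2} of size 1, {r^1, r^3} of size 2, {s, sr^2, ...} of size 2, {sr, sr^3, ...} of size 2.
Character table:
  irrep \ class              {e} (size 1)  {r^2} (size 1)  {r^1, r^3} (size 2)  {s, sr^2, ...} (size 2)  {sr, sr^3, ...} (size 2)
  chi_1 (triv)               1             1               1                    1                        1                       
  chi_2 (sign: r->1, s->-1)  1             1               1                    -1                       -1                      
  chi_3 (r->-1, s->1)        1             1               -1                   1                        -1                      
  chi_4 (r->-1, s->-1)       1             1               -1                   -1                       1                       
  chi_5 (2d, j=1)            2             -2              0                    0                        0                       

Spot check: chi_3 (r->-1, s->1) on {s, sr^2, ...} = 1.

Working: D_4 has order 2*4 = 8 with 5 conjugacy classes, hence 5 irreducibles. Sum of squared dims 1 + 1 + 1 + 1 + 4 = 8 = |G|. Linear characters come from the abelianisation; the 2-dimensional irreps have character r^k -> 2*cos(2*pi*j*k/4), reflections -> 0.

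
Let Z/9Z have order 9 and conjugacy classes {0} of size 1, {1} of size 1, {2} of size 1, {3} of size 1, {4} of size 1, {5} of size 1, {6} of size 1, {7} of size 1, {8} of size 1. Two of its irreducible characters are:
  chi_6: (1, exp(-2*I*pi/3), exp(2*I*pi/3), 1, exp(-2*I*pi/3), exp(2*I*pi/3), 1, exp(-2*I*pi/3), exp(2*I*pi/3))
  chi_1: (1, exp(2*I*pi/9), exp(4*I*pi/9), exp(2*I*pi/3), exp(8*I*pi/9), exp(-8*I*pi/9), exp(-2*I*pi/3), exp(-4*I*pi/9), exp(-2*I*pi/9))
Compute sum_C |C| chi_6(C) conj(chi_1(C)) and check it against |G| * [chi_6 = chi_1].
Sum = 0; so <chi_6, chi_1> = 0 (distinct irreducibles are orthogonal).

Explanation: Compute term by term over conjugacy classes (|C| * chi_6(C) * conj(chi_1(C))):
  1*(1)*conj(1) + 1*(exp(-2*I*pi/3))*conj(exp(2*I*pi/9)) + 1*(exp(2*I*pi/3))*conj(exp(4*I*pi/9)) + 1*(1)*conj(exp(2*I*pi/3)) + 1*(exp(-2*I*pi/3))*conj(exp(8*I*pi/9)) + 1*(exp(2*I*pi/3))*conj(exp(-8*I*pi/9)) + 1*(1)*conj(exp(-2*I*pi/3)) + 1*(exp(-2*I*pi/3))*conj(exp(-4*I*pi/9)) + 1*(exp(2*I*pi/3))*conj(exp(-2*I*pi/9))
  = (1) + (exp(-8*I*pi/9)) + (exp(2*I*pi/9)) + (exp(-2*I*pi/3)) + (exp(4*I*pi/9)) + (exp(-4*I*pi/9)) + (exp(2*I*pi/3)) + (exp(-2*I*pi/9)) + (exp(8*I*pi/9))
  = 0.
(Exp terms are combined using exp(i*s)*conj(exp(i*t)) = exp(i*(s-t)), and sums of them are collapsed using the identity that for every m > 1 the m distinct m-th roots of unity sum to 0, e.g. 1 + exp(2*I*pi/3) + exp(-2*I*pi/3) = 0.)
Dividing by |G| = 9 gives 0/9 = 0, matching the row-orthogonality relation <chi_6, chi_1> = [chi_6 = chi_1].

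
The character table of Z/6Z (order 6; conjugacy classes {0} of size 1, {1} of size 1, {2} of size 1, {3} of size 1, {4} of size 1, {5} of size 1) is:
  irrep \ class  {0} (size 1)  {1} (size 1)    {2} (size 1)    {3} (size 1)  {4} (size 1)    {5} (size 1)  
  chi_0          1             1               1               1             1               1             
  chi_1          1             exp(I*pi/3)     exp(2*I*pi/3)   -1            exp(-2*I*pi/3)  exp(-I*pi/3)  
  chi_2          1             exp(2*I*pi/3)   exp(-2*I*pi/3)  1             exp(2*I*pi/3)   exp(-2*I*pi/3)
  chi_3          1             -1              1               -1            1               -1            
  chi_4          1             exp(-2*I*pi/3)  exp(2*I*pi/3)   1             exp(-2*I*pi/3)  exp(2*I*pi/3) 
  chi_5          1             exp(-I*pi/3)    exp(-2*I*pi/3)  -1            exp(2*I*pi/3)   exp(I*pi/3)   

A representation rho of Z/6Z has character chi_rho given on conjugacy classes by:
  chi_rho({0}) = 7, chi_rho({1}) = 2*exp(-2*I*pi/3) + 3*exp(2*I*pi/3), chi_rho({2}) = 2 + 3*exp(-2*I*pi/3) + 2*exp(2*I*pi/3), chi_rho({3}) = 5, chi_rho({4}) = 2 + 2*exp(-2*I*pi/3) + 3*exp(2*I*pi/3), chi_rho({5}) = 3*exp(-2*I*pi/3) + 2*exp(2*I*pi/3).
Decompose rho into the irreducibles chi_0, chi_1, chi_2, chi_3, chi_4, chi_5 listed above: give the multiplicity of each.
Multiplicities: chi_0: 1, chi_1: 0, chi_2: 3, chi_3: 1, chi_4: 2, chi_5: 0.

Derivation: Use <chi_rho, chi> = (1/|G|) sum_C |C| * chi_rho(C) * conj(chi(C)) with |G| = 6 for each irreducible chi in the table:
  <chi_rho, chi_0> = (1/6)[1*(7)*conj(1) + 1*(2*exp(-2*I*pi/3) + 3*exp(2*I*pi/3))*conj(1) + 1*(2 + 3*exp(-2*I*pi/3) + 2*exp(2*I*pi/3))*conj(1) + 1*(5)*conj(1) + 1*(2 + 2*exp(-2*I*pi/3) + 3*exp(2*I*pi/3))*conj(1) + 1*(3*exp(-2*I*pi/3) + 2*exp(2*I*pi/3))*conj(1)]
      = (1/6)[(7) + (2*exp(-2*I*pi/3) + 3*exp(2*I*pi/3)) + (2 + 3*exp(-2*I*pi/3) + 2*exp(2*I*pi/3)) + (5) + (2 + 2*exp(-2*I*pi/3) + 3*exp(2*I*pi/3)) + (3*exp(-2*I*pi/3) + 2*exp(2*I*pi/3))] = 6/6 = 1
  <chi_rho, chi_1> = (1/6)[1*(7)*conj(1) + 1*(2*exp(-2*I*pi/3) + 3*exp(2*I*pi/3))*conj(exp(I*pi/3)) + 1*(2 + 3*exp(-2*I*pi/3) + 2*exp(2*I*pi/3))*conj(exp(2*I*pi/3)) + 1*(5)*conj(-1) + 1*(2 + 2*exp(-2*I*pi/3) + 3*exp(2*I*pi/3))*conj(exp(-2*I*pi/3)) + 1*(3*exp(-2*I*pi/3) + 2*exp(2*I*pi/3))*conj(exp(-I*pi/3))]
      = (1/6)[(7) + (-2 + 3*exp(I*pi/3)) + (2 + 2*exp(-2*I*pi/3) + 3*exp(2*I*pi/3)) + (-5) + (2 + 3*exp(-2*I*pi/3) + 2*exp(2*I*pi/3)) + (-2 + 3*exp(-I*pi/3))] = 0/6 = 0
  <chi_rho, chi_2> = (1/6)[1*(7)*conj(1) + 1*(2*exp(-2*I*pi/3) + 3*exp(2*I*pi/3))*conj(exp(2*I*pi/3)) + 1*(2 + 3*exp(-2*I*pi/3) + 2*exp(2*I*pi/3))*conj(exp(-2*I*pi/3)) + 1*(5)*conj(1) + 1*(2 + 2*exp(-2*I*pi/3) + 3*exp(2*I*pi/3))*conj(exp(2*I*pi/3)) + 1*(3*exp(-2*I*pi/3) + 2*exp(2*I*pi/3))*conj(exp(-2*I*pi/3))]
      = (1/6)[(7) + (3 + 2*exp(2*I*pi/3)) + (1) + (5) + (1) + (3 + 2*exp(-2*I*pi/3))] = 18/6 = 3
  <chi_rho, chi_3> = (1/6)[1*(7)*conj(1) + 1*(2*exp(-2*I*pi/3) + 3*exp(2*I*pi/3))*conj(-1) + 1*(2 + 3*exp(-2*I*pi/3) + 2*exp(2*I*pi/3))*conj(1) + 1*(5)*conj(-1) + 1*(2 + 2*exp(-2*I*pi/3) + 3*exp(2*I*pi/3))*conj(1) + 1*(3*exp(-2*I*pi/3) + 2*exp(2*I*pi/3))*conj(-1)]
      = (1/6)[(7) + (-3*exp(2*I*pi/3) - 2*exp(-2*I*pi/3)) + (2 + 3*exp(-2*I*pi/3) + 2*exp(2*I*pi/3)) + (-5) + (2 + 2*exp(-2*I*pi/3) + 3*exp(2*I*pi/3)) + (-2*exp(2*I*pi/3) - 3*exp(-2*I*pi/3))] = 6/6 = 1
  <chi_rho, chi_4> = (1/6)[1*(7)*conj(1) + 1*(2*exp(-2*I*pi/3) + 3*exp(2*I*pi/3))*conj(exp(-2*I*pi/3)) + 1*(2 + 3*exp(-2*I*pi/3) + 2*exp(2*I*pi/3))*conj(exp(2*I*pi/3)) + 1*(5)*conj(1) + 1*(2 + 2*exp(-2*I*pi/3) + 3*exp(2*I*pi/3))*conj(exp(-2*I*pi/3)) + 1*(3*exp(-2*I*pi/3) + 2*exp(2*I*pi/3))*conj(exp(2*I*pi/3))]
      = (1/6)[(7) + (2 + 3*exp(-2*I*pi/3)) + (2 + 2*exp(-2*I*pi/3) + 3*exp(2*I*pi/3)) + (5) + (2 + 3*exp(-2*I*pi/3) + 2*exp(2*I*pi/3)) + (2 + 3*exp(2*I*pi/3))] = 12/6 = 2
  <chi_rho, chi_5> = (1/6)[1*(7)*conj(1) + 1*(2*exp(-2*I*pi/3) + 3*exp(2*I*pi/3))*conj(exp(-I*pi/3)) + 1*(2 + 3*exp(-2*I*pi/3) + 2*exp(2*I*pi/3))*conj(exp(-2*I*pi/3)) + 1*(5)*conj(-1) + 1*(2 + 2*exp(-2*I*pi/3) + 3*exp(2*I*pi/3))*conj(exp(2*I*pi/3)) + 1*(3*exp(-2*I*pi/3) + 2*exp(2*I*pi/3))*conj(exp(I*pi/3))]
      = (1/6)[(7) + (-3 + 2*exp(-I*pi/3)) + (1) + (-5) + (1) + (-3 + 2*exp(I*pi/3))] = 0/6 = 0
(Exp terms are combined using exp(i*s)*conj(exp(i*t)) = exp(i*(s-t)), and sums of them are collapsed using the identity that for every m > 1 the m distinct m-th roots of unity sum to 0, e.g. 1 + exp(2*I*pi/3) + exp(-2*I*pi/3) = 0.)
Dimension check: dim(rho) = sum (mult * dim) = 1*1 + 0*1 + 3*1 + 1*1 + 2*1 + 0*1 = 7 = chi_rho(e) = 7.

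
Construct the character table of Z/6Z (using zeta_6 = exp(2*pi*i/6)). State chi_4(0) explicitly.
Character table of Z/6Z (irreps indexed chi_0,...,chi_5 with chi_k(m) = zeta_6^(k*m), zeta_6 = exp(2*pi*i/6)):
  irrep \ class  {0} (size 1)  {1} (size 1)    {2} (size 1)    {3} (size 1)  {4} (size 1)    {5} (size 1)  
  chi_0          1             1               1               1             1               1             
  chi_1          1             exp(I*pi/3)     exp(2*I*pi/3)   -1            exp(-2*I*pi/3)  exp(-I*pi/3)  
  chi_2          1             exp(2*I*pi/3)   exp(-2*I*pi/3)  1             exp(2*I*pi/3)   exp(-2*I*pi/3)
  chi_3          1             -1              1               -1            1               -1            
  chi_4          1             exp(-2*I*pi/3)  exp(2*I*pi/3)   1             exp(-2*I*pi/3)  exp(2*I*pi/3) 
  chi_5          1             exp(-I*pi/3)    exp(-2*I*pi/3)  -1            exp(2*I*pi/3)   exp(I*pi/3)   

Spot check: chi_4(0) = zeta_6^(4*0) = zeta_6^0 = 1.

Argument: Z/6Z is abelian, so all 6 irreducible complex representations are 1-dimensional. They are given by chi_k(m) = zeta_6^(k*m) for k = 0,...,5. Row orthogonality: sum_m chi_k(m) conj(chi_l(m)) = 6 * [k = l].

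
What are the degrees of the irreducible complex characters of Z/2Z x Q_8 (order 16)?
Dimensions: 1, 1, 1, 1, 1, 1, 1, 1, 2, 2

Reasoning: There are 10 irreducibles (= number of conjugacy classes). Their dimensions d_i satisfy sum d_i^2 = |G| = 16: 1 + 1 + 1 + 1 + 1 + 1 + 1 + 1 + 4 + 4 = 16. (For the product with Z/2Z: each of the 2 1-dim characters of Z/2Z tensors with each irrep of Q_8, giving 2 copies of each Q_8-dimension.)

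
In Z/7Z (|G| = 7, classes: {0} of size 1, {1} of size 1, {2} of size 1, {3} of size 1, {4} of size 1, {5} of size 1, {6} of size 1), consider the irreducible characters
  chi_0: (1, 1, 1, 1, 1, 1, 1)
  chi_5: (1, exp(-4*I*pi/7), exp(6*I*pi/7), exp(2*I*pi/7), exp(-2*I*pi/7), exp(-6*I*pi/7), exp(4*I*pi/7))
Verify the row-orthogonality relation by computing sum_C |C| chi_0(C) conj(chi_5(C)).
Sum = 0; so <chi_0, chi_5> = 0 (distinct irreducibles are orthogonal).

Justification: Compute term by term over conjugacy classes (|C| * chi_0(C) * conj(chi_5(C))):
  1*(1)*conj(1) + 1*(1)*conj(exp(-4*I*pi/7)) + 1*(1)*conj(exp(6*I*pi/7)) + 1*(1)*conj(exp(2*I*pi/7)) + 1*(1)*conj(exp(-2*I*pi/7)) + 1*(1)*conj(exp(-6*I*pi/7)) + 1*(1)*conj(exp(4*I*pi/7))
  = (1) + (exp(4*I*pi/7)) + (exp(-6*I*pi/7)) + (exp(-2*I*pi/7)) + (exp(2*I*pi/7)) + (exp(6*I*pi/7)) + (exp(-4*I*pi/7))
  = 0.
(Exp terms are combined using exp(i*s)*conj(exp(i*t)) = exp(i*(s-t)), and sums of them are collapsed using the identity that for every m > 1 the m distinct m-th roots of unity sum to 0, e.g. 1 + exp(2*I*pi/3) + exp(-2*I*pi/3) = 0.)
Dividing by |G| = 7 gives 0/7 = 0, matching the row-orthogonality relation <chi_0, chi_5> = [chi_0 = chi_5].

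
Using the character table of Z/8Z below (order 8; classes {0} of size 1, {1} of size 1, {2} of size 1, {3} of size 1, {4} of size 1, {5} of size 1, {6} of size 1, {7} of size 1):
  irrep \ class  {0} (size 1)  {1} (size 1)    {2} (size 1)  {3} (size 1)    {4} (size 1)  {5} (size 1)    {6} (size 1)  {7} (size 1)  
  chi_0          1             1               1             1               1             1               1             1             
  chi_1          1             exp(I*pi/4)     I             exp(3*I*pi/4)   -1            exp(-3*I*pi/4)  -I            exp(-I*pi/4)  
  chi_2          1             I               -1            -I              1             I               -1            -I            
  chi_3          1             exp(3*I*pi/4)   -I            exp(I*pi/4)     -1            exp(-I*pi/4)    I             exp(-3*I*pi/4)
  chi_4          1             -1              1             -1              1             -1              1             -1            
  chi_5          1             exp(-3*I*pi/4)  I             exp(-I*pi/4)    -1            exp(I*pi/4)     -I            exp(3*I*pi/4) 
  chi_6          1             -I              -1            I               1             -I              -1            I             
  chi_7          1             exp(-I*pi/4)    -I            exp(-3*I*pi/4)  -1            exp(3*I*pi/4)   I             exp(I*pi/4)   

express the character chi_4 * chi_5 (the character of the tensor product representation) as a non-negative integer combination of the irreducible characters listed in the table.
chi_4 tensor chi_5 = chi_1 (all other irreducibles have multiplicity 0).

Explanation: The character of a tensor product is the pointwise product (chi_4 * chi_5)(C) = chi_4(C) * chi_5(C):
  {0}: (1)*(1), {1}: (-1)*(exp(-3*I*pi/4)), {2}: (1)*(I), {3}: (-1)*(exp(-I*pi/4)), {4}: (1)*(-1), {5}: (-1)*(exp(I*pi/4)), {6}: (1)*(-I), {7}: (-1)*(exp(3*I*pi/4))
so (chi_4 * chi_5) takes values
  {0} -> 1, {1} -> -exp(-3*I*pi/4), {2} -> I, {3} -> -exp(-I*pi/4), {4} -> -1, {5} -> -exp(I*pi/4), {6} -> -I, {7} -> -exp(3*I*pi/4).
Now take the inner product of this character with each irreducible chi from the table, <chi_4*chi_5, chi> = (1/8) sum_C |C| (chi_4*chi_5)(C) conj(chi(C)):
  <chi_4*chi_5, chi_0> = (1/8)[1*(1)*conj(1) + 1*(-exp(-3*I*pi/4))*conj(1) + 1*(I)*conj(1) + 1*(-exp(-I*pi/4))*conj(1) + 1*(-1)*conj(1) + 1*(-exp(I*pi/4))*conj(1) + 1*(-I)*conj(1) + 1*(-exp(3*I*pi/4))*conj(1)]
      = (1/8)[(1) + (-exp(-3*I*pi/4)) + (I) + (-exp(-I*pi/4)) + (-1) + (-exp(I*pi/4)) + (-I) + (-exp(3*I*pi/4))] = 0/8 = 0
  <chi_4*chi_5, chi_1> = (1/8)[1*(1)*conj(1) + 1*(-exp(-3*I*pi/4))*conj(exp(I*pi/4)) + 1*(I)*conj(I) + 1*(-exp(-I*pi/4))*conj(exp(3*I*pi/4)) + 1*(-1)*conj(-1) + 1*(-exp(I*pi/4))*conj(exp(-3*I*pi/4)) + 1*(-I)*conj(-I) + 1*(-exp(3*I*pi/4))*conj(exp(-I*pi/4))]
      = (1/8)[(1) + (1) + (1) + (1) + (1) + (1) + (1) + (1)] = 8/8 = 1
  <chi_4*chi_5, chi_2> = (1/8)[1*(1)*conj(1) + 1*(-exp(-3*I*pi/4))*conj(I) + 1*(I)*conj(-1) + 1*(-exp(-I*pi/4))*conj(-I) + 1*(-1)*conj(1) + 1*(-exp(I*pi/4))*conj(I) + 1*(-I)*conj(-1) + 1*(-exp(3*I*pi/4))*conj(-I)]
      = (1/8)[(1) + (exp(-I*pi/4)) + (-I) + (-exp(I*pi/4)) + (-1) + (exp(3*I*pi/4)) + (I) + (-exp(-3*I*pi/4))] = 0/8 = 0
  <chi_4*chi_5, chi_3> = (1/8)[1*(1)*conj(1) + 1*(-exp(-3*I*pi/4))*conj(exp(3*I*pi/4)) + 1*(I)*conj(-I) + 1*(-exp(-I*pi/4))*conj(exp(I*pi/4)) + 1*(-1)*conj(-1) + 1*(-exp(I*pi/4))*conj(exp(-I*pi/4)) + 1*(-I)*conj(I) + 1*(-exp(3*I*pi/4))*conj(exp(-3*I*pi/4))]
      = (1/8)[(1) + (-I) + (-1) + (I) + (1) + (-I) + (-1) + (I)] = 0/8 = 0
  <chi_4*chi_5, chi_4> = (1/8)[1*(1)*conj(1) + 1*(-exp(-3*I*pi/4))*conj(-1) + 1*(I)*conj(1) + 1*(-exp(-I*pi/4))*conj(-1) + 1*(-1)*conj(1) + 1*(-exp(I*pi/4))*conj(-1) + 1*(-I)*conj(1) + 1*(-exp(3*I*pi/4))*conj(-1)]
      = (1/8)[(1) + (exp(-3*I*pi/4)) + (I) + (exp(-I*pi/4)) + (-1) + (exp(I*pi/4)) + (-I) + (exp(3*I*pi/4))] = 0/8 = 0
  <chi_4*chi_5, chi_5> = (1/8)[1*(1)*conj(1) + 1*(-exp(-3*I*pi/4))*conj(exp(-3*I*pi/4)) + 1*(I)*conj(I) + 1*(-exp(-I*pi/4))*conj(exp(-I*pi/4)) + 1*(-1)*conj(-1) + 1*(-exp(I*pi/4))*conj(exp(I*pi/4)) + 1*(-I)*conj(-I) + 1*(-exp(3*I*pi/4))*conj(exp(3*I*pi/4))]
      = (1/8)[(1) + (-1) + (1) + (-1) + (1) + (-1) + (1) + (-1)] = 0/8 = 0
  <chi_4*chi_5, chi_6> = (1/8)[1*(1)*conj(1) + 1*(-exp(-3*I*pi/4))*conj(-I) + 1*(I)*conj(-1) + 1*(-exp(-I*pi/4))*conj(I) + 1*(-1)*conj(1) + 1*(-exp(I*pi/4))*conj(-I) + 1*(-I)*conj(-1) + 1*(-exp(3*I*pi/4))*conj(I)]
      = (1/8)[(1) + (-exp(-I*pi/4)) + (-I) + (exp(I*pi/4)) + (-1) + (-exp(3*I*pi/4)) + (I) + (exp(-3*I*pi/4))] = 0/8 = 0
  <chi_4*chi_5, chi_7> = (1/8)[1*(1)*conj(1) + 1*(-exp(-3*I*pi/4))*conj(exp(-I*pi/4)) + 1*(I)*conj(-I) + 1*(-exp(-I*pi/4))*conj(exp(-3*I*pi/4)) + 1*(-1)*conj(-1) + 1*(-exp(I*pi/4))*conj(exp(3*I*pi/4)) + 1*(-I)*conj(I) + 1*(-exp(3*I*pi/4))*conj(exp(I*pi/4))]
      = (1/8)[(1) + (I) + (-1) + (-I) + (1) + (I) + (-1) + (-I)] = 0/8 = 0
(Exp terms are combined using exp(i*s)*conj(exp(i*t)) = exp(i*(s-t)), and sums of them are collapsed using the identity that for every m > 1 the m distinct m-th roots of unity sum to 0, e.g. 1 + exp(2*I*pi/3) + exp(-2*I*pi/3) = 0.)
Hence the multiplicities are chi_1: 1. Dimension check: dim(chi_4)*dim(chi_5) = 1*1 = 1 and sum (mult * dim) = 1*1 = 1.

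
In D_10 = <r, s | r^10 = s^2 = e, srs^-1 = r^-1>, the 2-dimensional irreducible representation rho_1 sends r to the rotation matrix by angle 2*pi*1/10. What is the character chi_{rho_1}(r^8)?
chi_{rho_1}(r^8) = 2*cos(2*pi*1*8/10) = -1/2 + sqrt(5)/2

Justification: rho_1(r^8) is rotation by angle 2*pi*1*8/10, whose trace is 2*cos(2*pi*1*8/10) = -1/2 + sqrt(5)/2.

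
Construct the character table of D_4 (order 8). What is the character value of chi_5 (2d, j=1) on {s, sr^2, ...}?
Conjugacy classes: {e} of size 1, {r^2} of size 1, {r^1, r^3} of size 2, {s, sr^2, ...} of size 2, {sr, sr^3, ...} of size 2.
Character table:
  irrep \ class              {e} (size 1)  {r^2} (size 1)  {r^1, r^3} (size 2)  {s, sr^2, ...} (size 2)  {sr, sr^3, ...} (size 2)
  chi_1 (triv)               1             1               1                    1                        1                       
  chi_2 (sign: r->1, s->-1)  1             1               1                    -1                       -1                      
  chi_3 (r->-1, s->1)        1             1               -1                   1                        -1                      
  chi_4 (r->-1, s->-1)       1             1               -1                   -1                       1                       
  chi_5 (2d, j=1)            2             -2              0                    0                        0                       

Spot check: chi_5 (2d, j=1) on {s, sr^2, ...} = 0.

Justification: D_4 has order 2*4 = 8 with 5 conjugacy classes, hence 5 irreducibles. Sum of squared dims 1 + 1 + 1 + 1 + 4 = 8 = |G|. Linear characters come from the abelianisation; the 2-dimensional irreps have character r^k -> 2*cos(2*pi*j*k/4), reflections -> 0.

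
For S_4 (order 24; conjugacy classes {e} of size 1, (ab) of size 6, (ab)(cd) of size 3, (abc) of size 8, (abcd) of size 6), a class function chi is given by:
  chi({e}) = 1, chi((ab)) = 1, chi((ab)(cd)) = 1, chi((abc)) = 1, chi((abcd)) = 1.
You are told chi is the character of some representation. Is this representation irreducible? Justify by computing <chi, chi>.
Irreducible: <chi, chi> = 1.

<chi, chi> = (1/|G|) sum_C |C| * |chi(C)|^2 = (1/24)[1*|1|^2 + 6*|1|^2 + 3*|1|^2 + 8*|1|^2 + 6*|1|^2]
  = (1/24)[(1) + (6) + (3) + (8) + (6)] = 24/24 = 1.
A character is irreducible iff <chi, chi> = 1, so this representation is irreducible.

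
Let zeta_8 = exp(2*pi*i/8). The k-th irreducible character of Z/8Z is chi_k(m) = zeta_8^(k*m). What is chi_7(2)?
chi_7(2) = zeta_8^14 = -I

Working: chi_7(2) = zeta_8^(7*2) = zeta_8^14. Since zeta_8^8 = 1, this equals zeta_8^6 = exp(2*pi*i*6/8) = -I.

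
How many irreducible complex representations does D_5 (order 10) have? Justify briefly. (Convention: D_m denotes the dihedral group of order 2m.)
4

Argument: The number of irreducible complex representations of a finite group equals its number of conjugacy classes. D_5 has 4 conjugacy classes ((n+3)/2 for n odd), so D_5 (order 10) has exactly 4 irreducible complex representations.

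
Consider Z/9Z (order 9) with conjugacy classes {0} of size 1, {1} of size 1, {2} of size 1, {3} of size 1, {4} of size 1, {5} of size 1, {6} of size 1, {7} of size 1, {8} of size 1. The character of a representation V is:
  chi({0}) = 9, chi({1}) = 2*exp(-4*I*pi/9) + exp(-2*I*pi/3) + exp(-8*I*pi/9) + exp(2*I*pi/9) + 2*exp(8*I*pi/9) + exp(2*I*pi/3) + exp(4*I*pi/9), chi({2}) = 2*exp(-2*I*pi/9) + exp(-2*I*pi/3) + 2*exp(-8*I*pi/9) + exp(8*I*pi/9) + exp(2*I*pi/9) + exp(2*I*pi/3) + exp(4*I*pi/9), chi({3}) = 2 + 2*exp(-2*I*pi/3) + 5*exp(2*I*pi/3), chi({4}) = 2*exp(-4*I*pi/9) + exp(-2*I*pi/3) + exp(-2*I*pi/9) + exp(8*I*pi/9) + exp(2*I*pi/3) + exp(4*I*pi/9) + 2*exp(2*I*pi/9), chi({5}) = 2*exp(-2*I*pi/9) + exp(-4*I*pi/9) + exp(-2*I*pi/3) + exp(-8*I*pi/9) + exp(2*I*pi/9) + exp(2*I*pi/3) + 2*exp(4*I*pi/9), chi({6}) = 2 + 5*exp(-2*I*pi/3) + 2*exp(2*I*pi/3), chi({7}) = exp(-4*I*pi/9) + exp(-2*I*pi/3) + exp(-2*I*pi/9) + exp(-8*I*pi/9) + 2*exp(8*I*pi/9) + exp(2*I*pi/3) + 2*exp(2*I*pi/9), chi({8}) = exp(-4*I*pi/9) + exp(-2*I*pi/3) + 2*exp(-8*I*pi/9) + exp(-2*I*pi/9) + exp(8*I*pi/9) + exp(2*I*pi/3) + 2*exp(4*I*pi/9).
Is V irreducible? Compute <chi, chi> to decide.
Not irreducible (reducible): <chi, chi> = 13 > 1.

Argument: <chi, chi> = (1/|G|) sum_C |C| * |chi(C)|^2 = (1/9)[1*|9|^2 + 1*|2*exp(-4*I*pi/9) + exp(-2*I*pi/3) + exp(-8*I*pi/9) + exp(2*I*pi/9) + 2*exp(8*I*pi/9) + exp(2*I*pi/3) + exp(4*I*pi/9)|^2 + 1*|2*exp(-2*I*pi/9) + exp(-2*I*pi/3) + 2*exp(-8*I*pi/9) + exp(8*I*pi/9) + exp(2*I*pi/9) + exp(2*I*pi/3) + exp(4*I*pi/9)|^2 + 1*|2 + 2*exp(-2*I*pi/3) + 5*exp(2*I*pi/3)|^2 + 1*|2*exp(-4*I*pi/9) + exp(-2*I*pi/3) + exp(-2*I*pi/9) + exp(8*I*pi/9) + exp(2*I*pi/3) + exp(4*I*pi/9) + 2*exp(2*I*pi/9)|^2 + 1*|2*exp(-2*I*pi/9) + exp(-4*I*pi/9) + exp(-2*I*pi/3) + exp(-8*I*pi/9) + exp(2*I*pi/9) + exp(2*I*pi/3) + 2*exp(4*I*pi/9)|^2 + 1*|2 + 5*exp(-2*I*pi/3) + 2*exp(2*I*pi/3)|^2 + 1*|exp(-4*I*pi/9) + exp(-2*I*pi/3) + exp(-2*I*pi/9) + exp(-8*I*pi/9) + 2*exp(8*I*pi/9) + exp(2*I*pi/3) + 2*exp(2*I*pi/9)|^2 + 1*|exp(-4*I*pi/9) + exp(-2*I*pi/3) + 2*exp(-8*I*pi/9) + exp(-2*I*pi/9) + exp(8*I*pi/9) + exp(2*I*pi/3) + 2*exp(4*I*pi/9)|^2]
  = (1/9)[(81) + (13 + 10*exp(-2*I*pi/3) + 8*exp(-4*I*pi/9) + 9*exp(-2*I*pi/9) + 7*exp(-8*I*pi/9) + 7*exp(8*I*pi/9) + 9*exp(2*I*pi/9) + 8*exp(4*I*pi/9) + 10*exp(2*I*pi/3)) + (13 + 9*exp(-4*I*pi/9) + 10*exp(-2*I*pi/3) + 7*exp(-2*I*pi/9) + 8*exp(-8*I*pi/9) + 8*exp(8*I*pi/9) + 7*exp(2*I*pi/9) + 10*exp(2*I*pi/3) + 9*exp(4*I*pi/9)) + (9) + (13 + 10*exp(-2*I*pi/3) + 7*exp(-4*I*pi/9) + 8*exp(-2*I*pi/9) + 9*exp(-8*I*pi/9) + 9*exp(8*I*pi/9) + 8*exp(2*I*pi/9) + 7*exp(4*I*pi/9) + 10*exp(2*I*pi/3)) + (13 + 10*exp(-2*I*pi/3) + 7*exp(-4*I*pi/9) + 8*exp(-2*I*pi/9) + 9*exp(-8*I*pi/9) + 9*exp(8*I*pi/9) + 8*exp(2*I*pi/9) + 7*exp(4*I*pi/9) + 10*exp(2*I*pi/3)) + (9) + (13 + 9*exp(-4*I*pi/9) + 10*exp(-2*I*pi/3) + 7*exp(-2*I*pi/9) + 8*exp(-8*I*pi/9) + 8*exp(8*I*pi/9) + 7*exp(2*I*pi/9) + 10*exp(2*I*pi/3) + 9*exp(4*I*pi/9)) + (13 + 10*exp(-2*I*pi/3) + 8*exp(-4*I*pi/9) + 9*exp(-2*I*pi/9) + 7*exp(-8*I*pi/9) + 7*exp(8*I*pi/9) + 9*exp(2*I*pi/9) + 8*exp(4*I*pi/9) + 10*exp(2*I*pi/3))] = 117/9 = 13.
(Exp terms are combined using exp(i*s)*conj(exp(i*t)) = exp(i*(s-t)), and sums of them are collapsed using the identity that for every m > 1 the m distinct m-th roots of unity sum to 0, e.g. 1 + exp(2*I*pi/3) + exp(-2*I*pi/3) = 0.)
A character is irreducible iff <chi, chi> = 1, so this representation is reducible.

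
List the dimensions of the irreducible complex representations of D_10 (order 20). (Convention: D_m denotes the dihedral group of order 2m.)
Dimensions: 1, 1, 1, 1, 2, 2, 2, 2

Reasoning: There are 8 irreducibles (= number of conjugacy classes). Their dimensions d_i satisfy sum d_i^2 = |G| = 20: 1 + 1 + 1 + 1 + 4 + 4 + 4 + 4 = 20.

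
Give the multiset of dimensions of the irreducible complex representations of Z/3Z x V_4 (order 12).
Dimensions: 1, 1, 1, 1, 1, 1, 1, 1, 1, 1, 1, 1

Why: There are 12 irreducibles (= number of conjugacy classes). Their dimensions d_i satisfy sum d_i^2 = |G| = 12: 1 + 1 + 1 + 1 + 1 + 1 + 1 + 1 + 1 + 1 + 1 + 1 = 12. (For the product with Z/3Z: each of the 3 1-dim characters of Z/3Z tensors with each irrep of V_4, giving 3 copies of each V_4-dimension.)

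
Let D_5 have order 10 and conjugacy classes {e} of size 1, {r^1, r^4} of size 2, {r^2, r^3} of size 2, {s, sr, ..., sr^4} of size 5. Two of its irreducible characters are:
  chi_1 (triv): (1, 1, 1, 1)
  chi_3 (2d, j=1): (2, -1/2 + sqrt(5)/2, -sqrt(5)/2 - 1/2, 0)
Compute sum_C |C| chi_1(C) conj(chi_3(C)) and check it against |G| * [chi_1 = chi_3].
Sum = 0; so <chi_1, chi_3> = 0 (distinct irreducibles are orthogonal).

Reasoning: Compute term by term over conjugacy classes (|C| * chi_1(C) * conj(chi_3(C))):
  1*(1)*conj(2) + 2*(1)*conj(-1/2 + sqrt(5)/2) + 2*(1)*conj(-sqrt(5)/2 - 1/2) + 5*(1)*conj(0)
  = (2) + (-1 + sqrt(5)) + (-sqrt(5) - 1) + (0)
  = 0.
Dividing by |G| = 10 gives 0/10 = 0, matching the row-orthogonality relation <chi_1, chi_3> = [chi_1 = chi_3].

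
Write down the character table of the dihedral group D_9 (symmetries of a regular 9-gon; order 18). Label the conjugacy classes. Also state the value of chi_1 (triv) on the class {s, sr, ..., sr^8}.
Conjugacy classes: {e} of size 1, {r^1, r^8} of size 2, {r^2, r^7} of size 2, {r^3, r^6} of size 2, {r^4, r^5} of size 2, {s, sr, ..., sr^8} of size 9.
Character table:
  irrep \ class              {e} (size 1)  {r^1, r^8} (size 2)  {r^2, r^7} (size 2)  {r^3, r^6} (size 2)  {r^4, r^5} (size 2)  {s, sr, ..., sr^8} (size 9)
  chi_1 (triv)               1             1                    1                    1                    1                    1                          
  chi_2 (sign: r->1, s->-1)  1             1                    1                    1                    1                    -1                         
  chi_3 (2d, j=1)            2             2*cos(2*pi/9)        2*cos(4*pi/9)        -1                   -2*cos(pi/9)         0                          
  chi_4 (2d, j=2)            2             2*cos(4*pi/9)        -2*cos(pi/9)         -1                   2*cos(2*pi/9)        0                          
  chi_5 (2d, j=3)            2             -1                   -1                   2                    -1                   0                          
  chi_6 (2d, j=4)            2             -2*cos(pi/9)         2*cos(2*pi/9)        -1                   2*cos(4*pi/9)        0                          

Spot check: chi_1 (triv) on {s, sr, ..., sr^8} = 1.

Details: D_9 has order 2*9 = 18 with 6 conjugacy classes, hence 6 irreducibles. Sum of squared dims 1 + 1 + 4 + 4 + 4 + 4 = 18 = |G|. Linear characters come from the abelianisation; the 2-dimensional irreps have character r^k -> 2*cos(2*pi*j*k/9), reflections -> 0.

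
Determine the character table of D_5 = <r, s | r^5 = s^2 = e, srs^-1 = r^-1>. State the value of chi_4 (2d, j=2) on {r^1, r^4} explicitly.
Conjugacy classes: {e} of size 1, {r^1, r^4} of size 2, {r^2, r^3} of size 2, {s, sr, ..., sr^4} of size 5.
Character table:
  irrep \ class              {e} (size 1)  {r^1, r^4} (size 2)  {r^2, r^3} (size 2)  {s, sr, ..., sr^4} (size 5)
  chi_1 (triv)               1             1                    1                    1                          
  chi_2 (sign: r->1, s->-1)  1             1                    1                    -1                         
  chi_3 (2d, j=1)            2             -1/2 + sqrt(5)/2     -sqrt(5)/2 - 1/2     0                          
  chi_4 (2d, j=2)            2             -sqrt(5)/2 - 1/2     -1/2 + sqrt(5)/2     0                          

Spot check: chi_4 (2d, j=2) on {r^1, r^4} = -sqrt(5)/2 - 1/2.

Details: D_5 has order 2*5 = 10 with 4 conjugacy classes, hence 4 irreducibles. Sum of squared dims 1 + 1 + 4 + 4 = 10 = |G|. Linear characters come from the abelianisation; the 2-dimensional irreps have character r^k -> 2*cos(2*pi*j*k/5), reflections -> 0.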